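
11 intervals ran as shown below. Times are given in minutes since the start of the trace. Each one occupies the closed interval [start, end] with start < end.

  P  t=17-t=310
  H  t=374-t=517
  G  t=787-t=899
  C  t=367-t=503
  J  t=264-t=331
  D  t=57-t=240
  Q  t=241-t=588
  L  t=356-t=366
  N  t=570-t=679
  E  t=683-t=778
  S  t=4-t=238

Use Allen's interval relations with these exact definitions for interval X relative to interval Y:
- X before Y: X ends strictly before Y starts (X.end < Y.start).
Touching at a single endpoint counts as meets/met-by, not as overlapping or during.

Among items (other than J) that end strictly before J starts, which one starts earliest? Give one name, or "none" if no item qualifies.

Target J = [t=264, t=331].
C [t=367, t=503] → after → excluded.
D [t=57, t=240] → before → candidate.
E [t=683, t=778] → after → excluded.
G [t=787, t=899] → after → excluded.
H [t=374, t=517] → after → excluded.
L [t=356, t=366] → after → excluded.
N [t=570, t=679] → after → excluded.
P [t=17, t=310] → overlaps → excluded.
Q [t=241, t=588] → contains → excluded.
S [t=4, t=238] → before → candidate.
Among candidates, earliest start is t=4 → S.

S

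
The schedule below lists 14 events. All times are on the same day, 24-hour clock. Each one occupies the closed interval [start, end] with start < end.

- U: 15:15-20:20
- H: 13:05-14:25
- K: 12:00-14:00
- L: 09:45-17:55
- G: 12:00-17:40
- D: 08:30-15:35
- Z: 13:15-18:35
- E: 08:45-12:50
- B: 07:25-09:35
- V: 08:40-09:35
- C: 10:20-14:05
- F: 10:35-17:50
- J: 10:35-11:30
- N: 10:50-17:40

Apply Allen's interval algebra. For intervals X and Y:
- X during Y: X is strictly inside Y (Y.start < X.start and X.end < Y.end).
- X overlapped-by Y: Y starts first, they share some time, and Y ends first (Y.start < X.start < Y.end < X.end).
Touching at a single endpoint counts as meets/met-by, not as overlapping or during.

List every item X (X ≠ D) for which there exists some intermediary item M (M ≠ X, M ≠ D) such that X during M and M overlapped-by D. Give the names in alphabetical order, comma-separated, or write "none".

Target D = [08:30, 15:35].
Intermediaries M with M overlapped-by D: F, G, L, N, U, Z.
Via F — items with X during F: G, H, K, N.
Via G — items with X during G: H.
Via L — items with X during L: C, F, G, H, J, K, N.
Via N — items with X during N: H, K.
Via U — items with X during U: none.
Via Z — items with X during Z: none.
Union: C, F, G, H, J, K, N.

C, F, G, H, J, K, N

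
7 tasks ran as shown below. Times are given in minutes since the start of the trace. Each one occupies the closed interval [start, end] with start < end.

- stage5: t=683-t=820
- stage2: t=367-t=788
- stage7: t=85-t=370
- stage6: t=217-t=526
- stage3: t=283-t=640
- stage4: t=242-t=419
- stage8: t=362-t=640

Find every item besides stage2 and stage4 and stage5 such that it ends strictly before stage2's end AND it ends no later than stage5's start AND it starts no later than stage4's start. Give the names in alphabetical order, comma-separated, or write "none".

Conditions: its end is strictly before stage2's end (X.end < t=788) AND its end is no later than stage5's start (X.end <= t=683) AND its start is no later than stage4's start (X.start <= t=242).
stage3: end t=640 < t=788? ✓; end t=640 <= t=683? ✓; start t=283 <= t=242? ✗ → no.
stage6: end t=526 < t=788? ✓; end t=526 <= t=683? ✓; start t=217 <= t=242? ✓ → yes.
stage7: end t=370 < t=788? ✓; end t=370 <= t=683? ✓; start t=85 <= t=242? ✓ → yes.
stage8: end t=640 < t=788? ✓; end t=640 <= t=683? ✓; start t=362 <= t=242? ✗ → no.
Result: stage6, stage7.

stage6, stage7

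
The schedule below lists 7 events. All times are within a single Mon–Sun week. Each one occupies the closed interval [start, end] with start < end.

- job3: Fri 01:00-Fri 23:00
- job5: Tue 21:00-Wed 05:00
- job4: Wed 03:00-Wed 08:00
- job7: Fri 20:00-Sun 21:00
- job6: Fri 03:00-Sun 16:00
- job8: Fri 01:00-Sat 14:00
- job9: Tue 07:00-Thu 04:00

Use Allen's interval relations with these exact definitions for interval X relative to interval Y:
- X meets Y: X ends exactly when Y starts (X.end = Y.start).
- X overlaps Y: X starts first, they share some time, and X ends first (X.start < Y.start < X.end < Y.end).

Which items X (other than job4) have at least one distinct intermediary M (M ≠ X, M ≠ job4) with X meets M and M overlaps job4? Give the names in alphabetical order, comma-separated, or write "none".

none

Target job4 = [Wed 03:00, Wed 08:00].
Intermediaries M with M overlaps job4: job5.
Via job5 — items with X meets job5: none.
Union: none.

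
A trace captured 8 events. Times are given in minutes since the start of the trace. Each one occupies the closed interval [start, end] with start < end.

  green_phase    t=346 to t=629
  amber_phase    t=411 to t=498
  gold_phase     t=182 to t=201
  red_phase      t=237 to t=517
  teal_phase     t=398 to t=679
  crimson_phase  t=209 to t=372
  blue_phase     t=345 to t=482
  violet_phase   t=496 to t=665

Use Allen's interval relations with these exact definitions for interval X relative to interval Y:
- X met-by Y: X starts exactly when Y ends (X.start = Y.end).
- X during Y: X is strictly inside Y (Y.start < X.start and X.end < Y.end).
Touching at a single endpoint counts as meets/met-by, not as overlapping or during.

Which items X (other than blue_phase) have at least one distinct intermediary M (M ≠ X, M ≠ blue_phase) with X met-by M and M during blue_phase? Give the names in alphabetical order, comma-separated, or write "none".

Target blue_phase = [t=345, t=482].
Intermediaries M with M during blue_phase: none.
Union: none.

none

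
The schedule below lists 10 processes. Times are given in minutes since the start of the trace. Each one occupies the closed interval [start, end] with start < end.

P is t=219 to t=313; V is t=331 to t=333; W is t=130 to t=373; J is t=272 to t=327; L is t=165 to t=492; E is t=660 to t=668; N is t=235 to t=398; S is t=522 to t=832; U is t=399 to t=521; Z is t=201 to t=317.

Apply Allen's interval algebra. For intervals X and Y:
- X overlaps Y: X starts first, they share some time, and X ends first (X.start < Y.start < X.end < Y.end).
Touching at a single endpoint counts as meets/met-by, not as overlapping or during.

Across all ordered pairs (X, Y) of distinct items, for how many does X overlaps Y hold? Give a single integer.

Checking all 90 ordered pairs for relation 'overlaps'; matching pairs in alphabetical order:
(L, U): L overlaps U ✓
(P, J): P overlaps J ✓
(P, N): P overlaps N ✓
(W, L): W overlaps L ✓
(W, N): W overlaps N ✓
(Z, J): Z overlaps J ✓
(Z, N): Z overlaps N ✓
Count: 7.

7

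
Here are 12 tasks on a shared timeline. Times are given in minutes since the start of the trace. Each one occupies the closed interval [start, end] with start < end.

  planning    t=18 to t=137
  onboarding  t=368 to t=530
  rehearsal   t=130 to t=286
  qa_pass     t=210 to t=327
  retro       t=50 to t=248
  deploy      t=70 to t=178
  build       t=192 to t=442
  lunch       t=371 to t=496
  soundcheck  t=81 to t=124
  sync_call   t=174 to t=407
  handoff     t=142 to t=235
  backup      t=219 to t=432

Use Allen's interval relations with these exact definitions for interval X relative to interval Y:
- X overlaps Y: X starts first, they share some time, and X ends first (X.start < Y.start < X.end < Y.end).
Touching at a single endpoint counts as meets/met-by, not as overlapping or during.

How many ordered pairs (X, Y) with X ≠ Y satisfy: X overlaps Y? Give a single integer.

Checking all 132 ordered pairs for relation 'overlaps'; matching pairs in alphabetical order:
(backup, lunch): backup overlaps lunch ✓
(backup, onboarding): backup overlaps onboarding ✓
(build, lunch): build overlaps lunch ✓
(build, onboarding): build overlaps onboarding ✓
(deploy, handoff): deploy overlaps handoff ✓
(deploy, rehearsal): deploy overlaps rehearsal ✓
(deploy, sync_call): deploy overlaps sync_call ✓
(handoff, backup): handoff overlaps backup ✓
(handoff, build): handoff overlaps build ✓
(handoff, qa_pass): handoff overlaps qa_pass ✓
(handoff, sync_call): handoff overlaps sync_call ✓
(planning, deploy): planning overlaps deploy ✓
(planning, rehearsal): planning overlaps rehearsal ✓
(planning, retro): planning overlaps retro ✓
(qa_pass, backup): qa_pass overlaps backup ✓
(rehearsal, backup): rehearsal overlaps backup ✓
(rehearsal, build): rehearsal overlaps build ✓
(rehearsal, qa_pass): rehearsal overlaps qa_pass ✓
(rehearsal, sync_call): rehearsal overlaps sync_call ✓
(retro, backup): retro overlaps backup ✓
(retro, build): retro overlaps build ✓
(retro, qa_pass): retro overlaps qa_pass ✓
(retro, rehearsal): retro overlaps rehearsal ✓
(retro, sync_call): retro overlaps sync_call ✓
... plus 4 further pairs not listed.
Count: 28.

28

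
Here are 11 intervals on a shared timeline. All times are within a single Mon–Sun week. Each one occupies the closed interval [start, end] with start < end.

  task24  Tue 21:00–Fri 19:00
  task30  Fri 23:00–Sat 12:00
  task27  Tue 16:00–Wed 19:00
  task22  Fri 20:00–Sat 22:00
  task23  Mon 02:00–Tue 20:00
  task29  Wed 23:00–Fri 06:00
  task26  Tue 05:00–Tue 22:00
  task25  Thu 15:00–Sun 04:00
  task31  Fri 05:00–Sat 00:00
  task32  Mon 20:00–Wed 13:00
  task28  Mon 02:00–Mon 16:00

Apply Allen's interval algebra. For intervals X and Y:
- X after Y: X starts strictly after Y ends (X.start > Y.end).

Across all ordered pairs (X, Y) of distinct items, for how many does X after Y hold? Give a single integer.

Checking all 110 ordered pairs for relation 'after'; matching pairs in alphabetical order:
(task22, task23): task22 after task23 ✓
(task22, task24): task22 after task24 ✓
(task22, task26): task22 after task26 ✓
(task22, task27): task22 after task27 ✓
(task22, task28): task22 after task28 ✓
(task22, task29): task22 after task29 ✓
(task22, task32): task22 after task32 ✓
(task24, task23): task24 after task23 ✓
(task24, task28): task24 after task28 ✓
(task25, task23): task25 after task23 ✓
(task25, task26): task25 after task26 ✓
(task25, task27): task25 after task27 ✓
(task25, task28): task25 after task28 ✓
(task25, task32): task25 after task32 ✓
(task26, task28): task26 after task28 ✓
(task27, task28): task27 after task28 ✓
(task29, task23): task29 after task23 ✓
(task29, task26): task29 after task26 ✓
(task29, task27): task29 after task27 ✓
(task29, task28): task29 after task28 ✓
(task29, task32): task29 after task32 ✓
(task30, task23): task30 after task23 ✓
(task30, task24): task30 after task24 ✓
(task30, task26): task30 after task26 ✓
... plus 10 further pairs not listed.
Count: 34.

34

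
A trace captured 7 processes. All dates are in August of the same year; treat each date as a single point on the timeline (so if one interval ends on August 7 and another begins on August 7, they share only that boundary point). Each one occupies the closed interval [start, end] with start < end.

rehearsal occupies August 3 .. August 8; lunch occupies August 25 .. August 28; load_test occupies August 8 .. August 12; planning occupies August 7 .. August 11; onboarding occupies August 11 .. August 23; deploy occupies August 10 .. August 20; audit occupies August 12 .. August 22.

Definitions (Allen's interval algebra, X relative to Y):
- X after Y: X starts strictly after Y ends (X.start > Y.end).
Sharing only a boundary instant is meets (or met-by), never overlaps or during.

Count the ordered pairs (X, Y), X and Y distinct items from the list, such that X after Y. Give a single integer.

Checking all 42 ordered pairs for relation 'after'; matching pairs in alphabetical order:
(audit, planning): audit after planning ✓
(audit, rehearsal): audit after rehearsal ✓
(deploy, rehearsal): deploy after rehearsal ✓
(lunch, audit): lunch after audit ✓
(lunch, deploy): lunch after deploy ✓
(lunch, load_test): lunch after load_test ✓
(lunch, onboarding): lunch after onboarding ✓
(lunch, planning): lunch after planning ✓
(lunch, rehearsal): lunch after rehearsal ✓
(onboarding, rehearsal): onboarding after rehearsal ✓
Count: 10.

10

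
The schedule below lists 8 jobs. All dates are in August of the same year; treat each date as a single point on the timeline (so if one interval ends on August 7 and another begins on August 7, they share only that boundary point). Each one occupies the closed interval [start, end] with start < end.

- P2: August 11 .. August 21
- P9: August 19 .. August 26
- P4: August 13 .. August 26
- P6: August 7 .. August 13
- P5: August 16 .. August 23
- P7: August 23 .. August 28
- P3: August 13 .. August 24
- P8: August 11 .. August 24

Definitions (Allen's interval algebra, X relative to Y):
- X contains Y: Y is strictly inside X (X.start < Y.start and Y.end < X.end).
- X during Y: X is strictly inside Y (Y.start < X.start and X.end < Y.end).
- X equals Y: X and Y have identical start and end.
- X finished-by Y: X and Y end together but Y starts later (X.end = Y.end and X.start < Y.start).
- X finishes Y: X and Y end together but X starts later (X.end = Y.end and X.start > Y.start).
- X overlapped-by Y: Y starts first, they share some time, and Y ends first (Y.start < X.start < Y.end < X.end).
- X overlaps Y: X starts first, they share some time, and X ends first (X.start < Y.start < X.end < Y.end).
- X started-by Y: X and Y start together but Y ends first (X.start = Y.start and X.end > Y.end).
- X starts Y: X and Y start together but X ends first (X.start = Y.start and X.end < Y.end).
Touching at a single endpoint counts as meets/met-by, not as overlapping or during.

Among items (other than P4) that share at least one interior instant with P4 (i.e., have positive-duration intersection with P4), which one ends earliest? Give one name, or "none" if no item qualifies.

Target P4 = [August 13, August 26].
P2 [August 11, August 21] → overlaps → candidate.
P3 [August 13, August 24] → starts → candidate.
P5 [August 16, August 23] → during → candidate.
P6 [August 7, August 13] → meets → excluded.
P7 [August 23, August 28] → overlapped-by → candidate.
P8 [August 11, August 24] → overlaps → candidate.
P9 [August 19, August 26] → finishes → candidate.
Among candidates, earliest end is August 21 → P2.

P2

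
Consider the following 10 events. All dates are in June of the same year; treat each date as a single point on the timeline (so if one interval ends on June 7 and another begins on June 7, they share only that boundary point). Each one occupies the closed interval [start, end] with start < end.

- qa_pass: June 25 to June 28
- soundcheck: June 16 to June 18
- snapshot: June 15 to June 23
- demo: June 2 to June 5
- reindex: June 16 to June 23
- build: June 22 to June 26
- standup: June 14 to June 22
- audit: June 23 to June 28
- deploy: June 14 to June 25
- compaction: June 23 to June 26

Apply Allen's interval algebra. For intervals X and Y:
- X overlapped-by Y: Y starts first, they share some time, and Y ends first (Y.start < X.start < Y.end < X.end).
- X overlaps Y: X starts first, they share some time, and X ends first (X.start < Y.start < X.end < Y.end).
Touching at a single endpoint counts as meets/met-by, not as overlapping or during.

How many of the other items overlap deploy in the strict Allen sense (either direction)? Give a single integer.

Target deploy = [June 14, June 25].
audit [June 23, June 28] → overlapped-by → counts.
build [June 22, June 26] → overlapped-by → counts.
compaction [June 23, June 26] → overlapped-by → counts.
demo [June 2, June 5] → before → no.
qa_pass [June 25, June 28] → met-by → no.
reindex [June 16, June 23] → during → no.
snapshot [June 15, June 23] → during → no.
soundcheck [June 16, June 18] → during → no.
standup [June 14, June 22] → starts → no.
Total: 3.

3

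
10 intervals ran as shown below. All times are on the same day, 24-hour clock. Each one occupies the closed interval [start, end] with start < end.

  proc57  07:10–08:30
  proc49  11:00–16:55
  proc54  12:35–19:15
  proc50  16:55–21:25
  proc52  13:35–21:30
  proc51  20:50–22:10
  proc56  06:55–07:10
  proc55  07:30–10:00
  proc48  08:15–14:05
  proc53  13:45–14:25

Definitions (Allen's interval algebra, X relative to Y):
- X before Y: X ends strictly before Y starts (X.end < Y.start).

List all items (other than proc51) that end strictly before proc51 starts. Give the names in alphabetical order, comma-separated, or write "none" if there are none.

proc48, proc49, proc53, proc54, proc55, proc56, proc57

Target proc51 = [20:50, 22:10].
proc48 [08:15, 14:05] → before → yes.
proc49 [11:00, 16:55] → before → yes.
proc50 [16:55, 21:25] → overlaps → no.
proc52 [13:35, 21:30] → overlaps → no.
proc53 [13:45, 14:25] → before → yes.
proc54 [12:35, 19:15] → before → yes.
proc55 [07:30, 10:00] → before → yes.
proc56 [06:55, 07:10] → before → yes.
proc57 [07:10, 08:30] → before → yes.
Result: proc48, proc49, proc53, proc54, proc55, proc56, proc57.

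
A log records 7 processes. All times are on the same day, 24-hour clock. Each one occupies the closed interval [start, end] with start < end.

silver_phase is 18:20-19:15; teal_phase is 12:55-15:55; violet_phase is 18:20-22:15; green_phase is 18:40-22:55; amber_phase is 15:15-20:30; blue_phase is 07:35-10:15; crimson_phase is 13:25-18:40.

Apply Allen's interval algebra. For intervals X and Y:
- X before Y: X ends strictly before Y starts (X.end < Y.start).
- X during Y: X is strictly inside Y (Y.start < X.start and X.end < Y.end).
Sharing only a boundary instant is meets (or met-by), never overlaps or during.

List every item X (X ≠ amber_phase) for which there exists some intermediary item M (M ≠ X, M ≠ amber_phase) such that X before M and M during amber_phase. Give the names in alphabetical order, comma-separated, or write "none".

blue_phase, teal_phase

Target amber_phase = [15:15, 20:30].
Intermediaries M with M during amber_phase: silver_phase.
Via silver_phase — items with X before silver_phase: blue_phase, teal_phase.
Union: blue_phase, teal_phase.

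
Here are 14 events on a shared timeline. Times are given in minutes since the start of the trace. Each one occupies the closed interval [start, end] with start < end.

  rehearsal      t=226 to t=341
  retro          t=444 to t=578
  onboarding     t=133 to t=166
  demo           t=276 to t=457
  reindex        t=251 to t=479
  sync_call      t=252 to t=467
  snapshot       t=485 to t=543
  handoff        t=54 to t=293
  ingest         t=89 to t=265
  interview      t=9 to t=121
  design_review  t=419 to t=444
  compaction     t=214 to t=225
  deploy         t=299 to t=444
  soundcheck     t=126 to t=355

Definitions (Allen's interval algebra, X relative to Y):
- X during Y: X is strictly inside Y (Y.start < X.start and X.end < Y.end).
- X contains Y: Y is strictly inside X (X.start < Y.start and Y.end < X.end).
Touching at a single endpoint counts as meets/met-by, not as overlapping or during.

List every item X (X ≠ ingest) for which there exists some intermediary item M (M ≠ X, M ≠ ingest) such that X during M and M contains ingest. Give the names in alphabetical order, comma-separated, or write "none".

compaction, onboarding

Target ingest = [t=89, t=265].
Intermediaries M with M contains ingest: handoff.
Via handoff — items with X during handoff: compaction, onboarding.
Union: compaction, onboarding.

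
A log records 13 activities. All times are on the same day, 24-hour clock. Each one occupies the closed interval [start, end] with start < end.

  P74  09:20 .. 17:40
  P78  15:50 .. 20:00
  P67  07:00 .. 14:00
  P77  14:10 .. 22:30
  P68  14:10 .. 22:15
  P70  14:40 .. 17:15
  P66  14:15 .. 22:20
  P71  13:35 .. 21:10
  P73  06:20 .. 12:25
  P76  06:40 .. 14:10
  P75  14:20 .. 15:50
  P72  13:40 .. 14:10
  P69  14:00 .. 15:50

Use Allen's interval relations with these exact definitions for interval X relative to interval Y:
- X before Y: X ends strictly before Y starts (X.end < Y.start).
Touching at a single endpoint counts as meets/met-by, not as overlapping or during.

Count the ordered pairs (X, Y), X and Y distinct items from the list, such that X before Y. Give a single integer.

23

Checking all 156 ordered pairs for relation 'before'; matching pairs in alphabetical order:
(P67, P66): P67 before P66 ✓
(P67, P68): P67 before P68 ✓
(P67, P70): P67 before P70 ✓
(P67, P75): P67 before P75 ✓
(P67, P77): P67 before P77 ✓
(P67, P78): P67 before P78 ✓
(P72, P66): P72 before P66 ✓
(P72, P70): P72 before P70 ✓
(P72, P75): P72 before P75 ✓
(P72, P78): P72 before P78 ✓
(P73, P66): P73 before P66 ✓
(P73, P68): P73 before P68 ✓
(P73, P69): P73 before P69 ✓
(P73, P70): P73 before P70 ✓
(P73, P71): P73 before P71 ✓
(P73, P72): P73 before P72 ✓
(P73, P75): P73 before P75 ✓
(P73, P77): P73 before P77 ✓
(P73, P78): P73 before P78 ✓
(P76, P66): P76 before P66 ✓
(P76, P70): P76 before P70 ✓
(P76, P75): P76 before P75 ✓
(P76, P78): P76 before P78 ✓
Count: 23.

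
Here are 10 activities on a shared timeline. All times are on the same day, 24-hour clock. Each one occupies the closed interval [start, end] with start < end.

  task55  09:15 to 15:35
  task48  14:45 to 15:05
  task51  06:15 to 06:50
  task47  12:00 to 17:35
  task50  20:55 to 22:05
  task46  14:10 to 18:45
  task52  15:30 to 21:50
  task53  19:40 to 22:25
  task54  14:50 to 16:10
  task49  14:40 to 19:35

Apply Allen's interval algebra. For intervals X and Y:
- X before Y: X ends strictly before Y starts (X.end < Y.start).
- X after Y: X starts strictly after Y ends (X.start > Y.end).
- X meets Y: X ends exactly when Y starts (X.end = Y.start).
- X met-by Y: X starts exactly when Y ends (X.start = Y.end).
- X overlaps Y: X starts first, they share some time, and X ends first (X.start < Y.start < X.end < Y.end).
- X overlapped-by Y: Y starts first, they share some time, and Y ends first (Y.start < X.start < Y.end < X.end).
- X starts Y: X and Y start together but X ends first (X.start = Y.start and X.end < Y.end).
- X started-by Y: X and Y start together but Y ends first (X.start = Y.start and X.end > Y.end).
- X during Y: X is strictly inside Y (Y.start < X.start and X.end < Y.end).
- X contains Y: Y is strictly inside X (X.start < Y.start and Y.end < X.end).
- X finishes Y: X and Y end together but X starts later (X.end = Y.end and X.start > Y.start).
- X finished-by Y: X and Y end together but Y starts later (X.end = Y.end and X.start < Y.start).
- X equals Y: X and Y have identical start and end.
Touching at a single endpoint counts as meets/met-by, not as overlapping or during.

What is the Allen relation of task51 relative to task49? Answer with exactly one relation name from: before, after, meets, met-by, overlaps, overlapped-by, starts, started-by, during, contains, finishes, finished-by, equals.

before

task51 = [06:15, 06:50]; task49 = [14:40, 19:35].
Compare endpoints: task51.start < task49.start, task51.start < task49.end, task51.end < task49.start, task51.end < task49.end.
That pattern is 'before'.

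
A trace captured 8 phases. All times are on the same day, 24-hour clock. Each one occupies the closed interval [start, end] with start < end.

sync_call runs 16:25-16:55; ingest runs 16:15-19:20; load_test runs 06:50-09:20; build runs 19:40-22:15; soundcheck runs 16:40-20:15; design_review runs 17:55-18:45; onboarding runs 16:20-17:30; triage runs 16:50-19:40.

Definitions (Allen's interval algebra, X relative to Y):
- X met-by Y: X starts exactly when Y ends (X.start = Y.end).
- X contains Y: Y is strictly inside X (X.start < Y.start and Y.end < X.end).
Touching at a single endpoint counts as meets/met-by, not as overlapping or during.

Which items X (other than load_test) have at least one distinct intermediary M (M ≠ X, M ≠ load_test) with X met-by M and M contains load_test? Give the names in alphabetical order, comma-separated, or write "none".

Target load_test = [06:50, 09:20].
Intermediaries M with M contains load_test: none.
Union: none.

none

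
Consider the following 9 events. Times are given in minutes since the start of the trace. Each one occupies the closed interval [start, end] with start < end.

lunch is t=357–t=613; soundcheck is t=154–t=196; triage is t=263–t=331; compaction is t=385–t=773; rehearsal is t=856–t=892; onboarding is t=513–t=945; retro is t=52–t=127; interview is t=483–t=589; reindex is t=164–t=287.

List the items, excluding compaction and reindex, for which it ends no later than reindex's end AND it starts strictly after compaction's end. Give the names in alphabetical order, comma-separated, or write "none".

none

Conditions: its end is no later than reindex's end (X.end <= t=287) AND its start is strictly after compaction's end (X.start > t=773).
interview: end t=589 <= t=287? ✗; start t=483 > t=773? ✗ → no.
lunch: end t=613 <= t=287? ✗; start t=357 > t=773? ✗ → no.
onboarding: end t=945 <= t=287? ✗; start t=513 > t=773? ✗ → no.
rehearsal: end t=892 <= t=287? ✗; start t=856 > t=773? ✓ → no.
retro: end t=127 <= t=287? ✓; start t=52 > t=773? ✗ → no.
soundcheck: end t=196 <= t=287? ✓; start t=154 > t=773? ✗ → no.
triage: end t=331 <= t=287? ✗; start t=263 > t=773? ✗ → no.
Result: none.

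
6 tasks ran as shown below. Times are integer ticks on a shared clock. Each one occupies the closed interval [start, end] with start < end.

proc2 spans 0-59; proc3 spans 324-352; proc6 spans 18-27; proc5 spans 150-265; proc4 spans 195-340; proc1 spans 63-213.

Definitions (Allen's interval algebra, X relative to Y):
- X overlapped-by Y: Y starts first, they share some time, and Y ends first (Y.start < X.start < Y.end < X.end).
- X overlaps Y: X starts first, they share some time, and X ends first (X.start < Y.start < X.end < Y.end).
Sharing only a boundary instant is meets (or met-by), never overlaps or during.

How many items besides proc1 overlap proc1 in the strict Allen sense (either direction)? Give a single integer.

Target proc1 = [63, 213].
proc2 [0, 59] → before → no.
proc3 [324, 352] → after → no.
proc4 [195, 340] → overlapped-by → counts.
proc5 [150, 265] → overlapped-by → counts.
proc6 [18, 27] → before → no.
Total: 2.

2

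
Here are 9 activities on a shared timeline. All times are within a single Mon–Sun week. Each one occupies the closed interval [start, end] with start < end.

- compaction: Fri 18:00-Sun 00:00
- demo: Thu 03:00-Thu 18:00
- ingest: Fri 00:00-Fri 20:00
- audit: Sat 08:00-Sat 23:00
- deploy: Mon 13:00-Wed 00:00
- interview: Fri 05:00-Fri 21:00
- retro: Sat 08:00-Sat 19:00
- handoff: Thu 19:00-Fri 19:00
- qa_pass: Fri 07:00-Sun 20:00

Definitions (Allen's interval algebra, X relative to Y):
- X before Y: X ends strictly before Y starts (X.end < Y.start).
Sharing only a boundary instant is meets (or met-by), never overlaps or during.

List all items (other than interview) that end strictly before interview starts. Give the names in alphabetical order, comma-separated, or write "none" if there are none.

Target interview = [Fri 05:00, Fri 21:00].
audit [Sat 08:00, Sat 23:00] → after → no.
compaction [Fri 18:00, Sun 00:00] → overlapped-by → no.
demo [Thu 03:00, Thu 18:00] → before → yes.
deploy [Mon 13:00, Wed 00:00] → before → yes.
handoff [Thu 19:00, Fri 19:00] → overlaps → no.
ingest [Fri 00:00, Fri 20:00] → overlaps → no.
qa_pass [Fri 07:00, Sun 20:00] → overlapped-by → no.
retro [Sat 08:00, Sat 19:00] → after → no.
Result: demo, deploy.

demo, deploy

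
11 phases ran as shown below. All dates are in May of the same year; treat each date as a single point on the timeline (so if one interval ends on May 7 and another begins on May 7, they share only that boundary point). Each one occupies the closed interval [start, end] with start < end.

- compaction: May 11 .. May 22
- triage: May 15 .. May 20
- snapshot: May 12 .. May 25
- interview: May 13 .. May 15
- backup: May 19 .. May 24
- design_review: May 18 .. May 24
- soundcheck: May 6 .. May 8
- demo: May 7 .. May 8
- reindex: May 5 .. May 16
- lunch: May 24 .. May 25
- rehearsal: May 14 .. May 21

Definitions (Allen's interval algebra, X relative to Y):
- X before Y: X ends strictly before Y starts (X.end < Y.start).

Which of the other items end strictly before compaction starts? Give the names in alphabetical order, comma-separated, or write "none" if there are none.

demo, soundcheck

Target compaction = [May 11, May 22].
backup [May 19, May 24] → overlapped-by → no.
demo [May 7, May 8] → before → yes.
design_review [May 18, May 24] → overlapped-by → no.
interview [May 13, May 15] → during → no.
lunch [May 24, May 25] → after → no.
rehearsal [May 14, May 21] → during → no.
reindex [May 5, May 16] → overlaps → no.
snapshot [May 12, May 25] → overlapped-by → no.
soundcheck [May 6, May 8] → before → yes.
triage [May 15, May 20] → during → no.
Result: demo, soundcheck.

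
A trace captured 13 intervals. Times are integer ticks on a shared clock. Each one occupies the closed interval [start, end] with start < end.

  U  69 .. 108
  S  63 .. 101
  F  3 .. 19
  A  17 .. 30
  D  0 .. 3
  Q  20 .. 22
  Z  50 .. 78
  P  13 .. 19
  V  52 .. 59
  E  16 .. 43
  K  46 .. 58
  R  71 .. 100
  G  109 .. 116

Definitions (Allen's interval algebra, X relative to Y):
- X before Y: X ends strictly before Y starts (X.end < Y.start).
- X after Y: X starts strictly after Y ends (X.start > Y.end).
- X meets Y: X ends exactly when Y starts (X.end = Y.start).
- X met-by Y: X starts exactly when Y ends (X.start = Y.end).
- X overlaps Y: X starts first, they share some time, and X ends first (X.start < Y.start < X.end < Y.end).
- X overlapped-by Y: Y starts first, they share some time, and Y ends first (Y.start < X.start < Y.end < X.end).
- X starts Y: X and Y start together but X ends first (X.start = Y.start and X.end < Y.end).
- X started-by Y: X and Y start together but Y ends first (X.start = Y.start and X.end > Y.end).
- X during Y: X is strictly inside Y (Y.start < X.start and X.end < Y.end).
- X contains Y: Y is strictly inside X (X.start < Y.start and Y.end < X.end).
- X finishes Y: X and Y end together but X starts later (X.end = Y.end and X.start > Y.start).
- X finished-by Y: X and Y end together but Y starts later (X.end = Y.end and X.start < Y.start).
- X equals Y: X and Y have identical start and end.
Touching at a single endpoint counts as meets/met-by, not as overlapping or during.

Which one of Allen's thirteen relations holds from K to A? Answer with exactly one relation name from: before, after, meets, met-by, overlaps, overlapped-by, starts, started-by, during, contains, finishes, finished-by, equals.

after

K = [46, 58]; A = [17, 30].
Compare endpoints: K.start > A.start, K.start > A.end, K.end > A.start, K.end > A.end.
That pattern is 'after'.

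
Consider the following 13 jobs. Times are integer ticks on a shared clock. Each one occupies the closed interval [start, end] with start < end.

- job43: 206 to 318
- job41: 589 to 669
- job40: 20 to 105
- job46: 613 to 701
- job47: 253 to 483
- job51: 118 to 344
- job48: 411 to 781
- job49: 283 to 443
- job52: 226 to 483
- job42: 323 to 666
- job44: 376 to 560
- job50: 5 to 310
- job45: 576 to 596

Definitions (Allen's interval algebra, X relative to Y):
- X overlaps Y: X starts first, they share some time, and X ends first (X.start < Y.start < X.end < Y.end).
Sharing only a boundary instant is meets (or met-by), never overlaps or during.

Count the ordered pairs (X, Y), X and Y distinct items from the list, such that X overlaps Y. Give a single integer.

Checking all 156 ordered pairs for relation 'overlaps'; matching pairs in alphabetical order:
(job41, job46): job41 overlaps job46 ✓
(job42, job41): job42 overlaps job41 ✓
(job42, job46): job42 overlaps job46 ✓
(job42, job48): job42 overlaps job48 ✓
(job43, job47): job43 overlaps job47 ✓
(job43, job49): job43 overlaps job49 ✓
(job43, job52): job43 overlaps job52 ✓
(job44, job48): job44 overlaps job48 ✓
(job45, job41): job45 overlaps job41 ✓
(job47, job42): job47 overlaps job42 ✓
(job47, job44): job47 overlaps job44 ✓
(job47, job48): job47 overlaps job48 ✓
(job49, job42): job49 overlaps job42 ✓
(job49, job44): job49 overlaps job44 ✓
(job49, job48): job49 overlaps job48 ✓
(job50, job43): job50 overlaps job43 ✓
(job50, job47): job50 overlaps job47 ✓
(job50, job49): job50 overlaps job49 ✓
(job50, job51): job50 overlaps job51 ✓
(job50, job52): job50 overlaps job52 ✓
(job51, job42): job51 overlaps job42 ✓
(job51, job47): job51 overlaps job47 ✓
(job51, job49): job51 overlaps job49 ✓
(job51, job52): job51 overlaps job52 ✓
... plus 3 further pairs not listed.
Count: 27.

27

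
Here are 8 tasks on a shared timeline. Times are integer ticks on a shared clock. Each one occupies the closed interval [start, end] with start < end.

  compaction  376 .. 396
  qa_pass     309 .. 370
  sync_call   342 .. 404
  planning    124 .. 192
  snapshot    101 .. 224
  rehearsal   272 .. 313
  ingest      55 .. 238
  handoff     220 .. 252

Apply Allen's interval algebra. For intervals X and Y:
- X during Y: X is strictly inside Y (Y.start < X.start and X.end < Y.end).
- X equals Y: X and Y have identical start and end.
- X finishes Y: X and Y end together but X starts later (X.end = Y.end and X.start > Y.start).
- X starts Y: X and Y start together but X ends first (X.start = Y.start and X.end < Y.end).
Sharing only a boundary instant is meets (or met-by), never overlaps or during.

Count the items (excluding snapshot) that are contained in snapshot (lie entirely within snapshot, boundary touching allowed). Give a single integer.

Target snapshot = [101, 224].
compaction [376, 396] → after → no.
handoff [220, 252] → overlapped-by → no.
ingest [55, 238] → contains → no.
planning [124, 192] → during → counts.
qa_pass [309, 370] → after → no.
rehearsal [272, 313] → after → no.
sync_call [342, 404] → after → no.
Total: 1.

1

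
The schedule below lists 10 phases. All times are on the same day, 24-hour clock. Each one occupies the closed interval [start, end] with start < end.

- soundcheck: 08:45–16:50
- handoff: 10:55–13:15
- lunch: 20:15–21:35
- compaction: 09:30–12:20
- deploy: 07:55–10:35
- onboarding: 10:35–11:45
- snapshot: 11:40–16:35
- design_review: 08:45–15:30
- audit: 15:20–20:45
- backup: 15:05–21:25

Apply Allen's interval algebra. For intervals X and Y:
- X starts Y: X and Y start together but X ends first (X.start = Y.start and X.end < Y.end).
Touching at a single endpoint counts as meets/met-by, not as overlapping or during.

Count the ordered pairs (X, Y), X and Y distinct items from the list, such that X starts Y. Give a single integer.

1

Checking all 90 ordered pairs for relation 'starts'; matching pairs in alphabetical order:
(design_review, soundcheck): design_review starts soundcheck ✓
Count: 1.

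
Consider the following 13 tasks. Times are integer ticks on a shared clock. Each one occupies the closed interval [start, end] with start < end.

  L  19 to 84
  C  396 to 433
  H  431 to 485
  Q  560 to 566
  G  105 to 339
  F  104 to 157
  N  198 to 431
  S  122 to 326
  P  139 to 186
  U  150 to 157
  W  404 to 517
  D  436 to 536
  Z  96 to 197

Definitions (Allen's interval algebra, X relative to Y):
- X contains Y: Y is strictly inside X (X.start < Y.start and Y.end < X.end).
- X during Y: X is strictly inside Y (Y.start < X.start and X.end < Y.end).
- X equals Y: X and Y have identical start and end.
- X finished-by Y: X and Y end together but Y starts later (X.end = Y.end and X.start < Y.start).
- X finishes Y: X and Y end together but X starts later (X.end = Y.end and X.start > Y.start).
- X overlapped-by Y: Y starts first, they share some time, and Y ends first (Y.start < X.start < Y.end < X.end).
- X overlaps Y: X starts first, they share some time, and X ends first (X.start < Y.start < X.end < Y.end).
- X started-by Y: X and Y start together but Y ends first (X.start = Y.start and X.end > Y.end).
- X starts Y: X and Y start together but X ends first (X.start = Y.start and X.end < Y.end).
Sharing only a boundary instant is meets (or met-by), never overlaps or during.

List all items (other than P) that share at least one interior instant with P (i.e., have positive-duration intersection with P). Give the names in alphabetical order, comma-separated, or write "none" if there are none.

Target P = [139, 186].
C [396, 433] → after → no.
D [436, 536] → after → no.
F [104, 157] → overlaps → yes.
G [105, 339] → contains → yes.
H [431, 485] → after → no.
L [19, 84] → before → no.
N [198, 431] → after → no.
Q [560, 566] → after → no.
S [122, 326] → contains → yes.
U [150, 157] → during → yes.
W [404, 517] → after → no.
Z [96, 197] → contains → yes.
Result: F, G, S, U, Z.

F, G, S, U, Z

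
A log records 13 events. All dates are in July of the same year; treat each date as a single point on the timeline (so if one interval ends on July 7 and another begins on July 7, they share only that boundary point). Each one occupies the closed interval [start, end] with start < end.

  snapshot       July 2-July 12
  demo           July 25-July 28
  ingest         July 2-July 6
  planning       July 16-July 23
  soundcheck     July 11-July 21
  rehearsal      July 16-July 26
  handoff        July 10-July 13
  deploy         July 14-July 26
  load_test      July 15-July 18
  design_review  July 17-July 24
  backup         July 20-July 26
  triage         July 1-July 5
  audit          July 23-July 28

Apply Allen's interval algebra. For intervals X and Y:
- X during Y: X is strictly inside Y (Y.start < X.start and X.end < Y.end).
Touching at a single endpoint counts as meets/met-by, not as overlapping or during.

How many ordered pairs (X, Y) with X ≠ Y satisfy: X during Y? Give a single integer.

Checking all 156 ordered pairs for relation 'during'; matching pairs in alphabetical order:
(design_review, deploy): design_review during deploy ✓
(design_review, rehearsal): design_review during rehearsal ✓
(load_test, deploy): load_test during deploy ✓
(load_test, soundcheck): load_test during soundcheck ✓
(planning, deploy): planning during deploy ✓
Count: 5.

5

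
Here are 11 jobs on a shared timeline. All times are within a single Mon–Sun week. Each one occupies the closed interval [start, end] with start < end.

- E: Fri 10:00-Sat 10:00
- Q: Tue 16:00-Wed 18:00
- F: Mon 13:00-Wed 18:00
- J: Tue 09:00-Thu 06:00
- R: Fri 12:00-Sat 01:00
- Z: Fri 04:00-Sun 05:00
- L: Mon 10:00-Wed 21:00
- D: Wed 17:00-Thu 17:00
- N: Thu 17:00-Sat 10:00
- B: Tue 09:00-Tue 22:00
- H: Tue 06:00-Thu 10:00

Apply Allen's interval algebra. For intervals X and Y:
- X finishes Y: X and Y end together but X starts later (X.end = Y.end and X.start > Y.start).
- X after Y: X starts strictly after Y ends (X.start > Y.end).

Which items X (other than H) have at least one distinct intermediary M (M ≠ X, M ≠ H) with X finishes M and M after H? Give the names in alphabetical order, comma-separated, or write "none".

E

Target H = [Tue 06:00, Thu 10:00].
Intermediaries M with M after H: E, N, R, Z.
Via E — items with X finishes E: none.
Via N — items with X finishes N: E.
Via R — items with X finishes R: none.
Via Z — items with X finishes Z: none.
Union: E.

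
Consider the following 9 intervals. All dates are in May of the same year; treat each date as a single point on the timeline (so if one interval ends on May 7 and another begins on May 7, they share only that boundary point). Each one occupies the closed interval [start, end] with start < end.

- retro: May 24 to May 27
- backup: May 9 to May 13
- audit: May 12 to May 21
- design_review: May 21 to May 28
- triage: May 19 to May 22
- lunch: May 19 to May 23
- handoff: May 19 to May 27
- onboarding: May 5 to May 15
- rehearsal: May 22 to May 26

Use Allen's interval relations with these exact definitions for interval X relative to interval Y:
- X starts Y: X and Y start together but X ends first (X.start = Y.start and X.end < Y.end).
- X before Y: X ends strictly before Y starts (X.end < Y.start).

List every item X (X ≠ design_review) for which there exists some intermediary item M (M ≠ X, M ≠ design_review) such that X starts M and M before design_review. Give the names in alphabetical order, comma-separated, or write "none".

Target design_review = [May 21, May 28].
Intermediaries M with M before design_review: backup, onboarding.
Via backup — items with X starts backup: none.
Via onboarding — items with X starts onboarding: none.
Union: none.

none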